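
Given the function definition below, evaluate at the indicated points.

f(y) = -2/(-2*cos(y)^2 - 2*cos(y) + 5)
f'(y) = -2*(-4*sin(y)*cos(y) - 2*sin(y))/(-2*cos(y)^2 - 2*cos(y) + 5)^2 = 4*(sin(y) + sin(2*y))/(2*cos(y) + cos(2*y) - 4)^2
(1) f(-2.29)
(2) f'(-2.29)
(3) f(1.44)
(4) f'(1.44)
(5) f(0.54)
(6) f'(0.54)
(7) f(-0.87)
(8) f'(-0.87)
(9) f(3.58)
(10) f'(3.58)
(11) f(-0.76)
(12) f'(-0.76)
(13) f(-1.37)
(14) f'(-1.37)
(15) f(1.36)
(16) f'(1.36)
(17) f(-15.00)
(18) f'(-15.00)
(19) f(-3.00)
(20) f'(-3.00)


(1) = -0.37
(2) = 0.03
(3) = -0.43
(4) = 0.23
(5) = -1.10
(6) = 1.70
(7) = -0.69
(8) = -0.84
(9) = -0.39
(10) = 0.05
(11) = -0.80
(12) = -1.08
(13) = -0.44
(14) = -0.27
(15) = -0.45
(16) = 0.27
(17) = -0.37
(18) = 0.05
(19) = -0.40
(20) = 0.02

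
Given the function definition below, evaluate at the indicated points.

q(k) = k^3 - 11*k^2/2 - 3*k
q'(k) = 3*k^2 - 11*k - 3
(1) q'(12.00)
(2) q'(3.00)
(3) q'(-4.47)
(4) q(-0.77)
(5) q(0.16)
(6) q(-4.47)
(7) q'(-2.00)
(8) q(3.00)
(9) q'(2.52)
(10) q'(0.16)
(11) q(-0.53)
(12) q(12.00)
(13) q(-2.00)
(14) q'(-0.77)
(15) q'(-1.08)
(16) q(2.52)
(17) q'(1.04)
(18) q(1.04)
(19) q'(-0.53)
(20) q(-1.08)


(1) = 297.00
(2) = -9.00
(3) = 106.11
(4) = -1.41
(5) = -0.62
(6) = -185.80
(7) = 31.00
(8) = -31.50
(9) = -11.67
(10) = -4.68
(11) = -0.10
(12) = 900.00
(13) = -24.00
(14) = 7.25
(15) = 12.38
(16) = -26.48
(17) = -11.20
(18) = -7.94
(19) = 3.67
(20) = -4.43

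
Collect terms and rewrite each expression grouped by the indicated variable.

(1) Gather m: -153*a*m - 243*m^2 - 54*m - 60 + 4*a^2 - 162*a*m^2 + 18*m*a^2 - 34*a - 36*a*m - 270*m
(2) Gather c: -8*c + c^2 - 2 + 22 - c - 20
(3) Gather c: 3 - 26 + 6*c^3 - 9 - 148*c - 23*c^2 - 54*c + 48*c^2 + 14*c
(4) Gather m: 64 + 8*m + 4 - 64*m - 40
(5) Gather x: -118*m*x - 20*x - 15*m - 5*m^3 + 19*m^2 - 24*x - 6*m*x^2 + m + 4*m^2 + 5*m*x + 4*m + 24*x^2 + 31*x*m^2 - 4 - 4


(1) = 4*a^2 - 34*a + m^2*(-162*a - 243) + m*(18*a^2 - 189*a - 324) - 60
(2) = c^2 - 9*c
(3) = 6*c^3 + 25*c^2 - 188*c - 32
(4) = 28 - 56*m
(5) = -5*m^3 + 23*m^2 - 10*m + x^2*(24 - 6*m) + x*(31*m^2 - 113*m - 44) - 8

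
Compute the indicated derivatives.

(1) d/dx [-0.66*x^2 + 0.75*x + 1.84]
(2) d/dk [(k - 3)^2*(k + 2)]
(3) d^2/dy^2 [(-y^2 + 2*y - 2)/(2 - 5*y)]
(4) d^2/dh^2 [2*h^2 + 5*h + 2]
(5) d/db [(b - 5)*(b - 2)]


(1) = 0.75 - 1.32*x
(2) = (k - 3)*(3*k + 1)
(3) = 68/(125*y^3 - 150*y^2 + 60*y - 8)
(4) = 4
(5) = 2*b - 7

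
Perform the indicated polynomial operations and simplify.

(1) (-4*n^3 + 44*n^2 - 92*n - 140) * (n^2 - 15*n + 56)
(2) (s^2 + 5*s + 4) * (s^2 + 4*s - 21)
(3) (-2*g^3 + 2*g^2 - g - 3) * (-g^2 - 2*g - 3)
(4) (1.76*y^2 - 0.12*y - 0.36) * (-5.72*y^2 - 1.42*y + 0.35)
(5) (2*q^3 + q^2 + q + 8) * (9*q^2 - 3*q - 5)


(1) = -4*n^5 + 104*n^4 - 976*n^3 + 3704*n^2 - 3052*n - 7840
(2) = s^4 + 9*s^3 + 3*s^2 - 89*s - 84
(3) = 2*g^5 + 2*g^4 + 3*g^3 - g^2 + 9*g + 9
(4) = -10.0672*y^4 - 1.8128*y^3 + 2.8456*y^2 + 0.4692*y - 0.126
(5) = 18*q^5 + 3*q^4 - 4*q^3 + 64*q^2 - 29*q - 40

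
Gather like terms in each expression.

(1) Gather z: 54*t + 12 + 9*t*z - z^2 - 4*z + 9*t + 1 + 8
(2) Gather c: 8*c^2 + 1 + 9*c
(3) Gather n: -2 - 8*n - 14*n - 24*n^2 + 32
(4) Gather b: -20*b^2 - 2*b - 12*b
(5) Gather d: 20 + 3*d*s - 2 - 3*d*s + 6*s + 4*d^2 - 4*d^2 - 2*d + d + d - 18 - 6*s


(1) = 63*t - z^2 + z*(9*t - 4) + 21
(2) = 8*c^2 + 9*c + 1
(3) = -24*n^2 - 22*n + 30
(4) = -20*b^2 - 14*b
(5) = 0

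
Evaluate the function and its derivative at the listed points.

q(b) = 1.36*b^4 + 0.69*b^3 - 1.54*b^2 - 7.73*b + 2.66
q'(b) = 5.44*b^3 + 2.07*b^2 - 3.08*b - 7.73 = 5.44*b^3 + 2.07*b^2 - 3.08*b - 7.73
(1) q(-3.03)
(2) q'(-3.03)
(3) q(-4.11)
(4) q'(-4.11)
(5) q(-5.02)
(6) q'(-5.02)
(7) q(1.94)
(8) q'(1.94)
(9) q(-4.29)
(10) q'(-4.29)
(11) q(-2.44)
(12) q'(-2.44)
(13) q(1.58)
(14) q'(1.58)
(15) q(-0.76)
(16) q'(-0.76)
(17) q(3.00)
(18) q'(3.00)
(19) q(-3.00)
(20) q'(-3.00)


(1) = 107.38
(2) = -130.72
(3) = 348.58
(4) = -337.78
(5) = 779.05
(6) = -628.30
(7) = 6.17
(8) = 33.80
(9) = 413.65
(10) = -385.93
(11) = 50.53
(12) = -66.92
(13) = -2.20
(14) = 14.03
(15) = 7.80
(16) = -6.58
(17) = 94.40
(18) = 148.54
(19) = 103.52
(20) = -126.74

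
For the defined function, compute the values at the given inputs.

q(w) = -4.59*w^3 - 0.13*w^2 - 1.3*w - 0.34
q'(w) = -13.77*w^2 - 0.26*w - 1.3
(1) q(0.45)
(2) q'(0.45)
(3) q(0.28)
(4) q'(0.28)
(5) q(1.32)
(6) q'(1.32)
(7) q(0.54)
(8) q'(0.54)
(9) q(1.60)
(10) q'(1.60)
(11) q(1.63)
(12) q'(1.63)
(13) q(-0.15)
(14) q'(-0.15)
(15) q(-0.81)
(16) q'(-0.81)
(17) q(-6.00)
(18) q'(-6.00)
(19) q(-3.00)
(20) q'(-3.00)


(1) = -1.37
(2) = -4.21
(3) = -0.81
(4) = -2.45
(5) = -12.84
(6) = -25.64
(7) = -1.80
(8) = -5.46
(9) = -21.55
(10) = -36.97
(11) = -22.68
(12) = -38.31
(13) = -0.13
(14) = -1.57
(15) = 3.07
(16) = -10.12
(17) = 994.22
(18) = -495.46
(19) = 126.32
(20) = -124.45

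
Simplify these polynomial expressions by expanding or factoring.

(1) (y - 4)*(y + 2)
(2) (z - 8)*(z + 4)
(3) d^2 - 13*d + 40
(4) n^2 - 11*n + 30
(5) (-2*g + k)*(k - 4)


(1) = y^2 - 2*y - 8
(2) = z^2 - 4*z - 32
(3) = (d - 8)*(d - 5)
(4) = (n - 6)*(n - 5)
(5) = -2*g*k + 8*g + k^2 - 4*k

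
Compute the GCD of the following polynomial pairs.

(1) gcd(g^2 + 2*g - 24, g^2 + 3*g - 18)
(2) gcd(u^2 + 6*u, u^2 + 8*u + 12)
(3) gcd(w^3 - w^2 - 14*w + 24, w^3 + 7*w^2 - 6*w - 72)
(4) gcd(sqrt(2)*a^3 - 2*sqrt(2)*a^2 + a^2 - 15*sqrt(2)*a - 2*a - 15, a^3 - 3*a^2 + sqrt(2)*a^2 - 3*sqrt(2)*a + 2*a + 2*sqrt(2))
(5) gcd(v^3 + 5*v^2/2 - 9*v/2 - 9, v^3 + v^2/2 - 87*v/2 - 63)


(1) = g + 6
(2) = gcd(u*(u + 6), (u + 2)*(u + 6)) = u + 6
(3) = w^2 + w - 12
(4) = gcd((a - 5)*(a + 3)*(sqrt(2)*a + 1), (a - 2)*(a - 1)*(a + sqrt(2))) = 1
(5) = gcd((v - 2)*(v + 3/2)*(v + 3), (v - 7)*(v + 3/2)*(v + 6)) = v + 3/2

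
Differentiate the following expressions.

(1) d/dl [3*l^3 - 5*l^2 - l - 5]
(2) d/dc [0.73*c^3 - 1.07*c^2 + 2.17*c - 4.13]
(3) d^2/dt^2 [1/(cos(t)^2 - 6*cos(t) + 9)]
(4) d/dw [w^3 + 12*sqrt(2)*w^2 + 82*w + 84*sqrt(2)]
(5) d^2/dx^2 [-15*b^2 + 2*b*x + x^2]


(1) = 9*l^2 - 10*l - 1
(2) = 2.19*c^2 - 2.14*c + 2.17
(3) = 2*(-3*cos(t) - cos(2*t) + 2)/(cos(t) - 3)^4
(4) = 3*w^2 + 24*sqrt(2)*w + 82
(5) = 2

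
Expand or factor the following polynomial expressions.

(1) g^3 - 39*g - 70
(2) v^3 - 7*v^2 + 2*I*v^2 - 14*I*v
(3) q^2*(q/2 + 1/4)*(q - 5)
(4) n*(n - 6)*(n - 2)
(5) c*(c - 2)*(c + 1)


(1) = (g - 7)*(g + 2)*(g + 5)
(2) = v*(v - 7)*(v + 2*I)
(3) = q^4/2 - 9*q^3/4 - 5*q^2/4
(4) = n^3 - 8*n^2 + 12*n
(5) = c^3 - c^2 - 2*c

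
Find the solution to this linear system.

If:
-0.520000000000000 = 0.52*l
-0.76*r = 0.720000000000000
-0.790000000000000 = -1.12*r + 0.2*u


Then:
l = -1.00
r = -0.95
u = -9.26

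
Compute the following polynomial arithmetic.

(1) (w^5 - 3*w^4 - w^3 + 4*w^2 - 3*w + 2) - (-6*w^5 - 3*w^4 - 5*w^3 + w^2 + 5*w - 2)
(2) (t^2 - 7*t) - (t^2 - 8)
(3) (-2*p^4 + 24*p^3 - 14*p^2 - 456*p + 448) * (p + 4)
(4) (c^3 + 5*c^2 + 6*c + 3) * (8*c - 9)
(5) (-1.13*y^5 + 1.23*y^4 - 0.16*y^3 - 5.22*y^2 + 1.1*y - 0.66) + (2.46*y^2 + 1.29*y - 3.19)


(1) = 7*w^5 + 4*w^3 + 3*w^2 - 8*w + 4
(2) = 8 - 7*t
(3) = -2*p^5 + 16*p^4 + 82*p^3 - 512*p^2 - 1376*p + 1792
(4) = 8*c^4 + 31*c^3 + 3*c^2 - 30*c - 27
(5) = -1.13*y^5 + 1.23*y^4 - 0.16*y^3 - 2.76*y^2 + 2.39*y - 3.85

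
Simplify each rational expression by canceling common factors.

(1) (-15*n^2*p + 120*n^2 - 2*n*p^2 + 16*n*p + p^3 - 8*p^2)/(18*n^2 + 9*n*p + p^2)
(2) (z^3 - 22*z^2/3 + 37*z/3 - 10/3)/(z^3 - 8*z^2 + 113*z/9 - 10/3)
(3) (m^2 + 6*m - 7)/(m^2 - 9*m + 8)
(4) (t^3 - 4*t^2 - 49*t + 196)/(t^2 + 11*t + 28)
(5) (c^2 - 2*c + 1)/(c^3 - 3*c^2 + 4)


(1) = (-5*n*p + 40*n + p^2 - 8*p)/(6*n + p)
(2) = (3*z^2 - 21*z + 30)/(3*z^2 - 23*z + 30)
(3) = (m + 7)/(m - 8)
(4) = (t^2 - 11*t + 28)/(t + 4)
(5) = (c^2 - 2*c + 1)/(c^3 - 3*c^2 + 4)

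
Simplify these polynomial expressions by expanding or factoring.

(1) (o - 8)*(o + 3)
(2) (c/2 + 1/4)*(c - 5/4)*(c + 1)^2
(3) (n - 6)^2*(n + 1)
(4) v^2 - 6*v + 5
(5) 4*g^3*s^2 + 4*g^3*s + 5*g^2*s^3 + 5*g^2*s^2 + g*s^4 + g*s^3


(1) = o^2 - 5*o - 24
(2) = c^4/2 + 5*c^3/8 - 9*c^2/16 - c - 5/16
(3) = n^3 - 11*n^2 + 24*n + 36
(4) = (v - 5)*(v - 1)
(5) = s*(g + s)*(4*g + s)*(g*s + g)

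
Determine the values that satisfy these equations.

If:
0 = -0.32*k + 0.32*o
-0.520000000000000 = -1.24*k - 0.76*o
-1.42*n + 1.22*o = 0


Then:
k = 0.26
n = 0.22
o = 0.26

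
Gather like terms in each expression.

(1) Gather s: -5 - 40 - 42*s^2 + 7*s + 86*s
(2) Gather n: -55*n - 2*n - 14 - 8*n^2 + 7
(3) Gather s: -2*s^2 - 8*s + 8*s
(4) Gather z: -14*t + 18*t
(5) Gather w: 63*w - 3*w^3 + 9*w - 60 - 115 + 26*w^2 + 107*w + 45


(1) = -42*s^2 + 93*s - 45
(2) = -8*n^2 - 57*n - 7
(3) = -2*s^2
(4) = 4*t
(5) = -3*w^3 + 26*w^2 + 179*w - 130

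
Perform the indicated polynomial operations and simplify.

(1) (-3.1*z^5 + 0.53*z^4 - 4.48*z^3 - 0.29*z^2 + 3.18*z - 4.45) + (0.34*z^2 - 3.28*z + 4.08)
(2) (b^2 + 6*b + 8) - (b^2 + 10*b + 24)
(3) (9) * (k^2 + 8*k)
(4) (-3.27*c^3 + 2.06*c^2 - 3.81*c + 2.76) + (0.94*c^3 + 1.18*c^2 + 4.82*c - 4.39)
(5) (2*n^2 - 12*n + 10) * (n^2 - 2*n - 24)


(1) = -3.1*z^5 + 0.53*z^4 - 4.48*z^3 + 0.05*z^2 - 0.1*z - 0.37
(2) = -4*b - 16
(3) = 9*k^2 + 72*k
(4) = -2.33*c^3 + 3.24*c^2 + 1.01*c - 1.63
(5) = 2*n^4 - 16*n^3 - 14*n^2 + 268*n - 240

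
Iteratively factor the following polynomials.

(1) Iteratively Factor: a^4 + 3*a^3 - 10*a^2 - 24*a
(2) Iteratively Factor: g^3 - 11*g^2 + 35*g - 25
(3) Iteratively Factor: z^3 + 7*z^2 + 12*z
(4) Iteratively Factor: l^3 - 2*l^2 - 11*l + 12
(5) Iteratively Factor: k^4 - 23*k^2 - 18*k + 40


(1) = (a)*(a^3 + 3*a^2 - 10*a - 24) = a*(a + 4)*(a^2 - a - 6) = a*(a + 2)*(a + 4)*(a - 3)
(2) = (g - 5)*(g^2 - 6*g + 5) = (g - 5)^2*(g - 1)
(3) = (z + 3)*(z^2 + 4*z) = (z + 3)*(z + 4)*(z)
(4) = (l - 4)*(l^2 + 2*l - 3) = (l - 4)*(l + 3)*(l - 1)
(5) = (k + 4)*(k^3 - 4*k^2 - 7*k + 10) = (k + 2)*(k + 4)*(k^2 - 6*k + 5) = (k - 5)*(k + 2)*(k + 4)*(k - 1)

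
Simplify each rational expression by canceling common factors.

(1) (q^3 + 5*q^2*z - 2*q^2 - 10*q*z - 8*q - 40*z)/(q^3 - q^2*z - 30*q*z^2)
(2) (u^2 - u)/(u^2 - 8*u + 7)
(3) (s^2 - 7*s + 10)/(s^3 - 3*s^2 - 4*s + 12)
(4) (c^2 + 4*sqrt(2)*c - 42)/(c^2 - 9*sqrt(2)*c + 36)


(1) = (-q^2 + 2*q + 8)/(-q^2 + 6*q*z)
(2) = u/(u - 7)
(3) = (s - 5)/(s^2 - s - 6)
(4) = (c + 7*sqrt(2))/(c - 6*sqrt(2))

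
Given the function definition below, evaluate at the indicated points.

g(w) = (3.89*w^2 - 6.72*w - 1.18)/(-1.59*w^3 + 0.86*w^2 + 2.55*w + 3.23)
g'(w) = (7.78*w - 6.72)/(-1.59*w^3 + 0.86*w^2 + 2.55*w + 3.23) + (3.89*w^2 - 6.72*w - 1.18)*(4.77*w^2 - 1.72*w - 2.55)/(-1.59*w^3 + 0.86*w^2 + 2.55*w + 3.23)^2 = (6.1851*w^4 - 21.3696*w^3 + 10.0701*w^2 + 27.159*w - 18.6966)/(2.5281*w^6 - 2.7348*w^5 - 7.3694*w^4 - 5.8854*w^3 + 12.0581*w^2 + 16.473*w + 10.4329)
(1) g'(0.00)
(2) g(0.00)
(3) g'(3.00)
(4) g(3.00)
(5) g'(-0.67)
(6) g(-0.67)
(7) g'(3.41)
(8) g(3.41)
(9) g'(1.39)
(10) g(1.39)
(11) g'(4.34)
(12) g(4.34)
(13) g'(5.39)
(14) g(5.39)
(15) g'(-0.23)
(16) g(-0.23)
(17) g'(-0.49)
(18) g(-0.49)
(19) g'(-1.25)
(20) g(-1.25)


(1) = -1.79
(2) = -0.37
(3) = 0.13
(4) = -0.56
(5) = -4.34
(6) = 2.12
(7) = 0.11
(8) = -0.51
(9) = 0.24
(10) = -0.72
(11) = 0.07
(12) = -0.43
(13) = 0.05
(14) = -0.37
(15) = -3.29
(16) = 0.21
(17) = -4.74
(18) = 1.28
(19) = 0.99
(20) = 2.96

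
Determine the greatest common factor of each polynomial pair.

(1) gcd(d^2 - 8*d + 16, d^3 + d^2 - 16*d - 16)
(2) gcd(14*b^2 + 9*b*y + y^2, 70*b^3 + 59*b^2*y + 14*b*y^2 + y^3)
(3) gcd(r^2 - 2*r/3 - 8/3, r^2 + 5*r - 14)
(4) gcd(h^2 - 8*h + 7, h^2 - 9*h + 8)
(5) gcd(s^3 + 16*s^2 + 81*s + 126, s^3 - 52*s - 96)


(1) = gcd((d - 4)^2, (d - 4)*(d + 1)*(d + 4)) = d - 4
(2) = 14*b^2 + 9*b*y + y^2
(3) = r - 2
(4) = h - 1
(5) = gcd((s + 3)*(s + 6)*(s + 7), (s - 8)*(s + 2)*(s + 6)) = s + 6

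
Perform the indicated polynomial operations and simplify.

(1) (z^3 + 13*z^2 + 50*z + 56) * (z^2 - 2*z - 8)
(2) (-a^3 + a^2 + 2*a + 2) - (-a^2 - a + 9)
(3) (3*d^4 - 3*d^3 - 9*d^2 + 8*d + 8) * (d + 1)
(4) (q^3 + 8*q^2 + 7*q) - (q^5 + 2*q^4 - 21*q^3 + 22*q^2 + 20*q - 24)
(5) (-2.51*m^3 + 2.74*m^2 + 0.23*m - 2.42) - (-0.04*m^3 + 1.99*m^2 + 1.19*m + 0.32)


(1) = z^5 + 11*z^4 + 16*z^3 - 148*z^2 - 512*z - 448
(2) = -a^3 + 2*a^2 + 3*a - 7
(3) = 3*d^5 - 12*d^3 - d^2 + 16*d + 8
(4) = -q^5 - 2*q^4 + 22*q^3 - 14*q^2 - 13*q + 24
(5) = -2.47*m^3 + 0.75*m^2 - 0.96*m - 2.74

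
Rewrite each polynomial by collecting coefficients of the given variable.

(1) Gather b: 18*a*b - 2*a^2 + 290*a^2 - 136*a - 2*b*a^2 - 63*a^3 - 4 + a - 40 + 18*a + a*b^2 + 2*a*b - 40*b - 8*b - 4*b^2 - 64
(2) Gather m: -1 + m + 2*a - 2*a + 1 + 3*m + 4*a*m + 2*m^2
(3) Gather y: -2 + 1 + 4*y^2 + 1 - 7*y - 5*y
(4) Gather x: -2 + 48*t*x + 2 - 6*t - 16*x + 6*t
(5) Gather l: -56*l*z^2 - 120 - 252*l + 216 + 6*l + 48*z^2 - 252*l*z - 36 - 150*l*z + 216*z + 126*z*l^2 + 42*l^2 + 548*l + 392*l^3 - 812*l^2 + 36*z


(1) = -63*a^3 + 288*a^2 - 117*a + b^2*(a - 4) + b*(-2*a^2 + 20*a - 48) - 108
(2) = 2*m^2 + m*(4*a + 4)
(3) = 4*y^2 - 12*y
(4) = x*(48*t - 16)
(5) = 392*l^3 + l^2*(126*z - 770) + l*(-56*z^2 - 402*z + 302) + 48*z^2 + 252*z + 60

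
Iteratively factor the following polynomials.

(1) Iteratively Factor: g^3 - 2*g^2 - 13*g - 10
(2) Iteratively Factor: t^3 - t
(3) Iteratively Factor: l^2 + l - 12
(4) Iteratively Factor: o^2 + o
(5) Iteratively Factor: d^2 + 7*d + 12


(1) = (g - 5)*(g^2 + 3*g + 2) = (g - 5)*(g + 1)*(g + 2)
(2) = (t + 1)*(t^2 - t) = t*(t + 1)*(t - 1)
(3) = (l - 3)*(l + 4)
(4) = (o + 1)*(o)
(5) = (d + 4)*(d + 3)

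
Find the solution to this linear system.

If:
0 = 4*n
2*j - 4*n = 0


Then:
j = 0
n = 0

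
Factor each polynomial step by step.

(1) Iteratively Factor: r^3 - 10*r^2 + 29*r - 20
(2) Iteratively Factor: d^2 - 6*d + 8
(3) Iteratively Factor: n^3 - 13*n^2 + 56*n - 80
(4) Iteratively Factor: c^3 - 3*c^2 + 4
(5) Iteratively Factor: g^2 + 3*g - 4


(1) = (r - 1)*(r^2 - 9*r + 20) = (r - 5)*(r - 1)*(r - 4)
(2) = (d - 2)*(d - 4)
(3) = (n - 4)*(n^2 - 9*n + 20) = (n - 4)^2*(n - 5)
(4) = (c - 2)*(c^2 - c - 2) = (c - 2)^2*(c + 1)
(5) = (g + 4)*(g - 1)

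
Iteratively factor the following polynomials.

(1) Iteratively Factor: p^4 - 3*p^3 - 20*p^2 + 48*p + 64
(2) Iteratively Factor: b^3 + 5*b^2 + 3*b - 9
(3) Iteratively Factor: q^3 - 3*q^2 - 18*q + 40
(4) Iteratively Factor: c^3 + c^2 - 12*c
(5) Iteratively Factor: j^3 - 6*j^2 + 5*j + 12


(1) = (p - 4)*(p^3 + p^2 - 16*p - 16) = (p - 4)*(p + 1)*(p^2 - 16) = (p - 4)^2*(p + 1)*(p + 4)
(2) = (b - 1)*(b^2 + 6*b + 9) = (b - 1)*(b + 3)*(b + 3)
(3) = (q - 2)*(q^2 - q - 20) = (q - 5)*(q - 2)*(q + 4)
(4) = (c + 4)*(c^2 - 3*c) = c*(c + 4)*(c - 3)
(5) = (j - 3)*(j^2 - 3*j - 4) = (j - 4)*(j - 3)*(j + 1)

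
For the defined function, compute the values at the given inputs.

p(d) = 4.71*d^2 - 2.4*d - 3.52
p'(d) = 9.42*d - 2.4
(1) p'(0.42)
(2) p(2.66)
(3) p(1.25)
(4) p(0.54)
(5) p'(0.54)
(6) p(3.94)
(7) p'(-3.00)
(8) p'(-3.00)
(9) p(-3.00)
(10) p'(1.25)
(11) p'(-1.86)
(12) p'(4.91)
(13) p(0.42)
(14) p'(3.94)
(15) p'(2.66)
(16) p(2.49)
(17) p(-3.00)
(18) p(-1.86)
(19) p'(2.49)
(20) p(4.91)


(1) = 1.56
(2) = 23.42
(3) = 0.84
(4) = -3.44
(5) = 2.69
(6) = 60.14
(7) = -30.66
(8) = -30.66
(9) = 46.07
(10) = 9.38
(11) = -19.92
(12) = 43.85
(13) = -3.70
(14) = 34.71
(15) = 22.66
(16) = 19.71
(17) = 46.07
(18) = 17.24
(19) = 21.06
(20) = 98.25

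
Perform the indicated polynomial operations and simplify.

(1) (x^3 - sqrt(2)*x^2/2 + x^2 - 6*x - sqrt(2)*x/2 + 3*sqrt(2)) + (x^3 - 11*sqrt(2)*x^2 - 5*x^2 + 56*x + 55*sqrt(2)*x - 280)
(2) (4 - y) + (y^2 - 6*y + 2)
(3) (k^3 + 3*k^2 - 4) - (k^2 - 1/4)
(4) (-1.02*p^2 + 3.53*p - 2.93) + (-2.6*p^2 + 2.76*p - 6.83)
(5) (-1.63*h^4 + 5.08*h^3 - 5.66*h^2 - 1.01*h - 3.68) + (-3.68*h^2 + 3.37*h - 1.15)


(1) = 2*x^3 - 23*sqrt(2)*x^2/2 - 4*x^2 + 50*x + 109*sqrt(2)*x/2 - 280 + 3*sqrt(2)
(2) = y^2 - 7*y + 6
(3) = k^3 + 2*k^2 - 15/4
(4) = -3.62*p^2 + 6.29*p - 9.76
(5) = -1.63*h^4 + 5.08*h^3 - 9.34*h^2 + 2.36*h - 4.83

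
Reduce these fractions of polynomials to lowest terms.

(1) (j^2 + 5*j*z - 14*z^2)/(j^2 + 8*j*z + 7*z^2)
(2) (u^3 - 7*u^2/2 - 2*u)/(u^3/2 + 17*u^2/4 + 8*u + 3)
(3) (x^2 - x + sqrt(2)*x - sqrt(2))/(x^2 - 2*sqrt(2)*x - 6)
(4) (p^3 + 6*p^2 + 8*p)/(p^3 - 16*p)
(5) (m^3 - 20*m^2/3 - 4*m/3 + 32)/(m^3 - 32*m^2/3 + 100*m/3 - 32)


(1) = (j - 2*z)/(j + z)
(2) = (2*u^2 - 8*u)/(u^2 + 8*u + 12)
(3) = (x - 1)/(x - 3*sqrt(2))
(4) = (p + 2)/(p - 4)
(5) = (m + 2)/(m - 2)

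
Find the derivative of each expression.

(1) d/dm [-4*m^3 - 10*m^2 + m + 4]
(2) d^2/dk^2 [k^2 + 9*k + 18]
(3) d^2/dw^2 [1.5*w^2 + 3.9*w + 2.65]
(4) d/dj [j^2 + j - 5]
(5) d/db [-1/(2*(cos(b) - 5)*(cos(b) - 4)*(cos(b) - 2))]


(1) = -12*m^2 - 20*m + 1
(2) = 2
(3) = 3.00000000000000
(4) = 2*j + 1
(5) = (3*sin(b)^2 + 22*cos(b) - 41)*sin(b)/(2*(cos(b) - 5)^2*(cos(b) - 4)^2*(cos(b) - 2)^2)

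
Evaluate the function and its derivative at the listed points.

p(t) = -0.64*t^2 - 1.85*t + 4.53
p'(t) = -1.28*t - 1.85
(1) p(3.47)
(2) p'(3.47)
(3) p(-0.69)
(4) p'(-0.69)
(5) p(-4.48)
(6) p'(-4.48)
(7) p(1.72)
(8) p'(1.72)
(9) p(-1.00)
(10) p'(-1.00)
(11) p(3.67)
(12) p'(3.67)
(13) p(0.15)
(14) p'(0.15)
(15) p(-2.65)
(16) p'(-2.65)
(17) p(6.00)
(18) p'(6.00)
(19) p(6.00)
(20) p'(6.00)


(1) = -9.60
(2) = -6.29
(3) = 5.50
(4) = -0.97
(5) = -0.03
(6) = 3.88
(7) = -0.55
(8) = -4.05
(9) = 5.74
(10) = -0.57
(11) = -10.88
(12) = -6.55
(13) = 4.24
(14) = -2.04
(15) = 4.94
(16) = 1.54
(17) = -29.61
(18) = -9.53
(19) = -29.61
(20) = -9.53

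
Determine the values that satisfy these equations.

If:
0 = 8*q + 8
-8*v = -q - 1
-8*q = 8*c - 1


Then:
c = 9/8
q = -1
v = 0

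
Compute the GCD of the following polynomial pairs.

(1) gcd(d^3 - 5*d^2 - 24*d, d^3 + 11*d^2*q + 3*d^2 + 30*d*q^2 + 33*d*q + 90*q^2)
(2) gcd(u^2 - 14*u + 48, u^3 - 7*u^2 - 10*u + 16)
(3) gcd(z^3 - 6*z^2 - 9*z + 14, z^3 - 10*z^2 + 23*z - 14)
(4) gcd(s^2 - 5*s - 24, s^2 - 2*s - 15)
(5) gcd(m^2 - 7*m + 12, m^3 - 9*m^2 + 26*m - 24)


(1) = gcd(d*(d - 8)*(d + 3), (d + 3)*(d + 5*q)*(d + 6*q)) = d + 3
(2) = u - 8
(3) = gcd((z - 7)*(z - 1)*(z + 2), (z - 7)*(z - 2)*(z - 1)) = z^2 - 8*z + 7
(4) = s + 3
(5) = m^2 - 7*m + 12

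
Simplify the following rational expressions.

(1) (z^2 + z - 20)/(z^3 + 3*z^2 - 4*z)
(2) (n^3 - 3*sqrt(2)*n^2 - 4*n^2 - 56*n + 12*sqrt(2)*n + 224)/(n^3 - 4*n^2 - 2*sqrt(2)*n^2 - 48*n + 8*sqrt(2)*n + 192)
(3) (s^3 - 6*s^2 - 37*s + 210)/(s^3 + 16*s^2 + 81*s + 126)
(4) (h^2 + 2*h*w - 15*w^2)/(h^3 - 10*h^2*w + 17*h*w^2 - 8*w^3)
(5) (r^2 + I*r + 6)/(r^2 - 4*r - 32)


(1) = (z^2 + z - 20)/(z^3 + 3*z^2 - 4*z)
(2) = (n - 7*sqrt(2))/(n - 6*sqrt(2))
(3) = (s^2 - 12*s + 35)/(s^2 + 10*s + 21)
(4) = (-h^2 - 2*h*w + 15*w^2)/(-h^3 + 10*h^2*w - 17*h*w^2 + 8*w^3)
(5) = (r^2 + I*r + 6)/(r^2 - 4*r - 32)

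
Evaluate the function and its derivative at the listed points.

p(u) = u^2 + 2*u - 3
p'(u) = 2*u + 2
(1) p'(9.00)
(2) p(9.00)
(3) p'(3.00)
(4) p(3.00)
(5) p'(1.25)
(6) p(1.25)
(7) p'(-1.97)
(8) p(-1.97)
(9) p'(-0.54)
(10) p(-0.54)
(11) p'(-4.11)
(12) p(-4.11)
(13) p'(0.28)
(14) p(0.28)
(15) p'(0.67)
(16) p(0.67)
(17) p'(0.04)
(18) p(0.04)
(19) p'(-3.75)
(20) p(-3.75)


(1) = 20.00
(2) = 96.00
(3) = 8.00
(4) = 12.00
(5) = 4.50
(6) = 1.06
(7) = -1.94
(8) = -3.06
(9) = 0.92
(10) = -3.79
(11) = -6.22
(12) = 5.67
(13) = 2.56
(14) = -2.36
(15) = 3.34
(16) = -1.21
(17) = 2.08
(18) = -2.92
(19) = -5.50
(20) = 3.56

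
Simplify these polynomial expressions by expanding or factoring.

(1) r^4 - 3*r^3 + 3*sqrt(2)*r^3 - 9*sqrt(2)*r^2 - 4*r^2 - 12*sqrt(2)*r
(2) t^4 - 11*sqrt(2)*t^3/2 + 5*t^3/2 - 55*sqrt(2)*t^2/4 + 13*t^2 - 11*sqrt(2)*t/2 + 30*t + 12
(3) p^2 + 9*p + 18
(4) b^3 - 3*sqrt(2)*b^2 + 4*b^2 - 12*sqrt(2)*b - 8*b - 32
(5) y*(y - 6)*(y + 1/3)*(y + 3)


(1) = r*(r - 4)*(r + 1)*(r + 3*sqrt(2))
(2) = (t + 1/2)*(t + 2)*(t - 4*sqrt(2))*(t - 3*sqrt(2)/2)
(3) = (p + 3)*(p + 6)
(4) = (b + 4)*(b - 4*sqrt(2))*(b + sqrt(2))
(5) = y^4 - 8*y^3/3 - 19*y^2 - 6*y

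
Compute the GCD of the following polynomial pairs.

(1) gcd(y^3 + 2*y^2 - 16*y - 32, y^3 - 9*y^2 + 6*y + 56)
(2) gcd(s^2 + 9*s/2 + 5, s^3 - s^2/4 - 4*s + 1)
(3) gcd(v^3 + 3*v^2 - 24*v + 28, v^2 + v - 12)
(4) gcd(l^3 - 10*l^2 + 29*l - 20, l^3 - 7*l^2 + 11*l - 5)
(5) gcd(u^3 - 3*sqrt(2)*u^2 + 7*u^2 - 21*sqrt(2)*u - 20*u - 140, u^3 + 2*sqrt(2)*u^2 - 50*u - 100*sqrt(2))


(1) = y^2 - 2*y - 8
(2) = gcd((s + 2)*(s + 5/2), (s - 2)*(s - 1/4)*(s + 2)) = s + 2
(3) = 1
(4) = gcd((l - 5)*(l - 4)*(l - 1), (l - 5)*(l - 1)^2) = l^2 - 6*l + 5
(5) = u^2 - 3*sqrt(2)*u - 20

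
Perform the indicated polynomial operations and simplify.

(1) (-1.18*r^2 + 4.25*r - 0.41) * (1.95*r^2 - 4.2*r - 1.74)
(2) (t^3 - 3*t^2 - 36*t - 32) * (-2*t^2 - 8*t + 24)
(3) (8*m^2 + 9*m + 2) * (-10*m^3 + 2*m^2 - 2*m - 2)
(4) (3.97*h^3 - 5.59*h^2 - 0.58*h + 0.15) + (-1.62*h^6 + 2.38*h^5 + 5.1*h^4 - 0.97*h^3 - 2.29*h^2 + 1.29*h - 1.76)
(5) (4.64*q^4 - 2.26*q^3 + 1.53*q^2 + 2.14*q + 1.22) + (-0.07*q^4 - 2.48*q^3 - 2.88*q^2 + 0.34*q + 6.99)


(1) = -2.301*r^4 + 13.2435*r^3 - 16.5963*r^2 - 5.673*r + 0.7134
(2) = -2*t^5 - 2*t^4 + 120*t^3 + 280*t^2 - 608*t - 768
(3) = -80*m^5 - 74*m^4 - 18*m^3 - 30*m^2 - 22*m - 4
(4) = -1.62*h^6 + 2.38*h^5 + 5.1*h^4 + 3.0*h^3 - 7.88*h^2 + 0.71*h - 1.61
(5) = 4.57*q^4 - 4.74*q^3 - 1.35*q^2 + 2.48*q + 8.21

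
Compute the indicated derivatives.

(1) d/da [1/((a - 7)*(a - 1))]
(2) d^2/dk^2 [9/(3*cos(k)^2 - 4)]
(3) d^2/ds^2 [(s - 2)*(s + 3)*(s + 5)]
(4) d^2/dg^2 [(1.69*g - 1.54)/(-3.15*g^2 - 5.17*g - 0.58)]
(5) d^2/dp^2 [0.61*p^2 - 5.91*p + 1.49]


(1) = 2*(4 - a)/(a^4 - 16*a^3 + 78*a^2 - 112*a + 49)
(2) = 54*(-6*sin(k)^4 + 11*sin(k)^2 - 1)/(3*cos(k)^2 - 4)^3
(3) = 6*s + 12
(4) = (-(1.69*g - 1.54)*(6.3*g + 5.17)*(12.6*g + 10.34) + (31.941*g + 7.7726)*(3.15*g^2 + 5.17*g + 0.58))/(3.15*g^2 + 5.17*g + 0.58)^3
(5) = 1.22000000000000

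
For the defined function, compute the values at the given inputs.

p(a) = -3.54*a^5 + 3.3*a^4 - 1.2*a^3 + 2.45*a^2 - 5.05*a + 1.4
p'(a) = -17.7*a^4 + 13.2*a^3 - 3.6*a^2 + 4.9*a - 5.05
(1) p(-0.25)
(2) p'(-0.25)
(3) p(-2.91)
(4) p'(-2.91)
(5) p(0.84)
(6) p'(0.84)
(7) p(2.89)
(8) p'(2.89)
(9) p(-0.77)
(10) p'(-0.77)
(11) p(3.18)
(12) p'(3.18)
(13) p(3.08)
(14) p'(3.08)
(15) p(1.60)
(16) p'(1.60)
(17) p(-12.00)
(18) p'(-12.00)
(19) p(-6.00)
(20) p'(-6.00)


(1) = 2.85
(2) = -6.78
(3) = 1041.75
(4) = -1644.32
(5) = -1.66
(6) = -4.46
(7) = -505.16
(8) = -937.05
(9) = 9.41
(10) = -23.21
(11) = -842.18
(12) = -1411.41
(13) = -710.20
(14) = -1231.28
(15) = -20.82
(16) = -68.36
(17) = 951782.48
(18) = -390419.05
(19) = 32182.94
(20) = -25954.45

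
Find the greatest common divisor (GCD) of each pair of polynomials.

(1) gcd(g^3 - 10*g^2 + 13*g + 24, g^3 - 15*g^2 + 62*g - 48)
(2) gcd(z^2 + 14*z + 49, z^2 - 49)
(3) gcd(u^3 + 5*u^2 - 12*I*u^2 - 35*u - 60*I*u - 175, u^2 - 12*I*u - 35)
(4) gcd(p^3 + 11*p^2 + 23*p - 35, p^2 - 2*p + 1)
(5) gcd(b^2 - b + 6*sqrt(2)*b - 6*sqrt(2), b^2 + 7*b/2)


(1) = gcd((g - 8)*(g - 3)*(g + 1), (g - 8)*(g - 6)*(g - 1)) = g - 8
(2) = z + 7
(3) = u^2 - 12*I*u - 35
(4) = gcd((p - 1)*(p + 5)*(p + 7), (p - 1)^2) = p - 1
(5) = 1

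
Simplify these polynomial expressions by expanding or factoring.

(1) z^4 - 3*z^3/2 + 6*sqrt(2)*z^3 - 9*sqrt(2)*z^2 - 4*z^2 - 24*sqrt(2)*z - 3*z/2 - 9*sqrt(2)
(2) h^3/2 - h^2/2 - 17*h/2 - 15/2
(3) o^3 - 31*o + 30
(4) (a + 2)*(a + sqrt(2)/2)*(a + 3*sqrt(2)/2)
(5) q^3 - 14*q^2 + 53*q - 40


(1) = (z - 3)*(z + 1/2)*(z + 1)*(z + 6*sqrt(2))
(2) = (h/2 + 1/2)*(h - 5)*(h + 3)
(3) = (o - 5)*(o - 1)*(o + 6)
(4) = a^3 + 2*a^2 + 2*sqrt(2)*a^2 + 3*a/2 + 4*sqrt(2)*a + 3
(5) = (q - 8)*(q - 5)*(q - 1)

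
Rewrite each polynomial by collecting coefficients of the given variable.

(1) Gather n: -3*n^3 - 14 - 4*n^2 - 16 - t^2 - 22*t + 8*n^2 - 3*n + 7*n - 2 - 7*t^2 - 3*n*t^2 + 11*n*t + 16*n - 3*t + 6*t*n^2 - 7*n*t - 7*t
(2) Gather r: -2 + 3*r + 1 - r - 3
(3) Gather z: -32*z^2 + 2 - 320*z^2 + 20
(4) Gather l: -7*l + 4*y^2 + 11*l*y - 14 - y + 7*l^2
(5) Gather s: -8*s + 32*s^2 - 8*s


(1) = -3*n^3 + n^2*(6*t + 4) + n*(-3*t^2 + 4*t + 20) - 8*t^2 - 32*t - 32
(2) = 2*r - 4
(3) = 22 - 352*z^2
(4) = 7*l^2 + l*(11*y - 7) + 4*y^2 - y - 14
(5) = 32*s^2 - 16*s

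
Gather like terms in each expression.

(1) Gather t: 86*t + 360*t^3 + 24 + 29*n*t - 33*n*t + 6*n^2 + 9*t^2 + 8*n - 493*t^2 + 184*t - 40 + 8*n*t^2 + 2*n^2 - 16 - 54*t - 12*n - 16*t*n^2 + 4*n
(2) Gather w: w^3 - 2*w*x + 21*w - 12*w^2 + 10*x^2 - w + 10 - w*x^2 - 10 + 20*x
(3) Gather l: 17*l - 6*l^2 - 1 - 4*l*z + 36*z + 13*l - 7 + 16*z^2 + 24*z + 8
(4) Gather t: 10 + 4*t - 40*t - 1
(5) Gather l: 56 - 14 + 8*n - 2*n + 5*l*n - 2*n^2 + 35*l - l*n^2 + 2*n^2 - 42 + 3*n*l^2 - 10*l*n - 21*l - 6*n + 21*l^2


(1) = 8*n^2 + 360*t^3 + t^2*(8*n - 484) + t*(-16*n^2 - 4*n + 216) - 32
(2) = w^3 - 12*w^2 + w*(-x^2 - 2*x + 20) + 10*x^2 + 20*x
(3) = -6*l^2 + l*(30 - 4*z) + 16*z^2 + 60*z
(4) = 9 - 36*t
(5) = l^2*(3*n + 21) + l*(-n^2 - 5*n + 14)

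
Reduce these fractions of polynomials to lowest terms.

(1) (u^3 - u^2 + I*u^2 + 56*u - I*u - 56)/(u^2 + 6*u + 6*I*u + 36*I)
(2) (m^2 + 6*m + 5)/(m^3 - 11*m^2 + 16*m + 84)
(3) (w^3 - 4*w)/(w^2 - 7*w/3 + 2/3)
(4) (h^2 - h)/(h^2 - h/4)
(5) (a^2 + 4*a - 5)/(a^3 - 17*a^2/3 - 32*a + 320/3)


(1) = (u^3 + u^2*(-1 + I) + u*(56 - I) - 56)/(u^2 + u*(6 + 6*I) + 36*I)
(2) = (m^2 + 6*m + 5)/(m^3 - 11*m^2 + 16*m + 84)
(3) = (3*w^2 + 6*w)/(3*w - 1)
(4) = (4*h - 4)/(4*h - 1)
(5) = (3*a - 3)/(3*a^2 - 32*a + 64)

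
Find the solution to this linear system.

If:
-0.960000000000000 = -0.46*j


Then:
j = 2.09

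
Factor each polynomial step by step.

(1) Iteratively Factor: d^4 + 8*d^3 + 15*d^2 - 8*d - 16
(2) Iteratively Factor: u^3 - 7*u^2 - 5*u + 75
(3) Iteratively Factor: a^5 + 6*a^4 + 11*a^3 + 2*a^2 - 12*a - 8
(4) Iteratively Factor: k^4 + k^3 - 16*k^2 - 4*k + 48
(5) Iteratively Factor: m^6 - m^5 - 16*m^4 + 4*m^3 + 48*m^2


(1) = (d + 1)*(d^3 + 7*d^2 + 8*d - 16) = (d - 1)*(d + 1)*(d^2 + 8*d + 16) = (d - 1)*(d + 1)*(d + 4)*(d + 4)
(2) = (u - 5)*(u^2 - 2*u - 15) = (u - 5)*(u + 3)*(u - 5)
(3) = (a + 2)*(a^4 + 4*a^3 + 3*a^2 - 4*a - 4) = (a + 2)^2*(a^3 + 2*a^2 - a - 2) = (a - 1)*(a + 2)^2*(a^2 + 3*a + 2) = (a - 1)*(a + 1)*(a + 2)^2*(a + 2)
(4) = (k - 2)*(k^3 + 3*k^2 - 10*k - 24) = (k - 2)*(k + 2)*(k^2 + k - 12) = (k - 2)*(k + 2)*(k + 4)*(k - 3)
(5) = (m)*(m^5 - m^4 - 16*m^3 + 4*m^2 + 48*m) = m^2*(m^4 - m^3 - 16*m^2 + 4*m + 48) = m^2*(m + 3)*(m^3 - 4*m^2 - 4*m + 16) = m^2*(m + 2)*(m + 3)*(m^2 - 6*m + 8) = m^2*(m - 2)*(m + 2)*(m + 3)*(m - 4)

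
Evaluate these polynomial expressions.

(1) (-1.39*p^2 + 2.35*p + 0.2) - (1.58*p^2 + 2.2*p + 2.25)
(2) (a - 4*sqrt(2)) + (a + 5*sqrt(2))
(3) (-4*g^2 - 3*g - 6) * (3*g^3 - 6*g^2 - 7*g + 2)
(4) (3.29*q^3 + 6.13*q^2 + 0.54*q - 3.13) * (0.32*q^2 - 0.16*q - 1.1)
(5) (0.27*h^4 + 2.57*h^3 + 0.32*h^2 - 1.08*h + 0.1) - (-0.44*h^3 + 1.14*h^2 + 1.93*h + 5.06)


(1) = -2.97*p^2 + 0.15*p - 2.05
(2) = 2*a + sqrt(2)
(3) = -12*g^5 + 15*g^4 + 28*g^3 + 49*g^2 + 36*g - 12
(4) = 1.0528*q^5 + 1.4352*q^4 - 4.427*q^3 - 7.831*q^2 - 0.0932*q + 3.443
(5) = 0.27*h^4 + 3.01*h^3 - 0.82*h^2 - 3.01*h - 4.96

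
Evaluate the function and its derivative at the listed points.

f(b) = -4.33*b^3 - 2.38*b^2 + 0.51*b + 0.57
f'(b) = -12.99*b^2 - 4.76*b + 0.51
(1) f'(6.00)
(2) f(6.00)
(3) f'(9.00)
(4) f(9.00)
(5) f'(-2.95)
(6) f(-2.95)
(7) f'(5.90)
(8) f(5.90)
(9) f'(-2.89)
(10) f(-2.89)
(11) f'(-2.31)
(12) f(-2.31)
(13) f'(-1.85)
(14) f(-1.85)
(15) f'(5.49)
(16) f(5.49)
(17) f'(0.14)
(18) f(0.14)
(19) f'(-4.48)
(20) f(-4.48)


(1) = -495.69
(2) = -1017.33
(3) = -1094.52
(4) = -3344.19
(5) = -98.49
(6) = 89.51
(7) = -479.76
(8) = -968.56
(9) = -94.23
(10) = 83.73
(11) = -57.81
(12) = 40.07
(13) = -35.14
(14) = 18.90
(15) = -417.14
(16) = -784.84
(17) = -0.41
(18) = 0.58
(19) = -238.88
(20) = 339.85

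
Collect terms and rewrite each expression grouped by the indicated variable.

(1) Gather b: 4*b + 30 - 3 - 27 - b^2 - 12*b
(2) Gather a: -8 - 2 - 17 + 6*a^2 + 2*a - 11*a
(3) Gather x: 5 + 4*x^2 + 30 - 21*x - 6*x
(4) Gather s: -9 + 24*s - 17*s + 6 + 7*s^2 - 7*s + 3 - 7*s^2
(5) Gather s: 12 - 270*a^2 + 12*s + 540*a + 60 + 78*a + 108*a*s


(1) = -b^2 - 8*b
(2) = 6*a^2 - 9*a - 27
(3) = 4*x^2 - 27*x + 35
(4) = 0
(5) = -270*a^2 + 618*a + s*(108*a + 12) + 72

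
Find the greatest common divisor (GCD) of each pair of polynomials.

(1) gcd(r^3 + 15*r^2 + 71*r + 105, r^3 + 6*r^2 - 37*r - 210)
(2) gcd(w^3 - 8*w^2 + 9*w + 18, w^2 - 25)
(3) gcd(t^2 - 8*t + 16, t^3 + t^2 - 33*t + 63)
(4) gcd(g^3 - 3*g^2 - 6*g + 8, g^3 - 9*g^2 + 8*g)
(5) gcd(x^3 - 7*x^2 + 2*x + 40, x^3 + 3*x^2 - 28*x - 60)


(1) = gcd((r + 3)*(r + 5)*(r + 7), (r - 6)*(r + 5)*(r + 7)) = r^2 + 12*r + 35
(2) = 1
(3) = gcd((t - 4)^2, (t - 3)^2*(t + 7)) = 1
(4) = g - 1
(5) = x^2 - 3*x - 10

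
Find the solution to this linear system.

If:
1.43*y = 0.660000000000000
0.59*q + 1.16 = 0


Then:
q = -1.97
y = 0.46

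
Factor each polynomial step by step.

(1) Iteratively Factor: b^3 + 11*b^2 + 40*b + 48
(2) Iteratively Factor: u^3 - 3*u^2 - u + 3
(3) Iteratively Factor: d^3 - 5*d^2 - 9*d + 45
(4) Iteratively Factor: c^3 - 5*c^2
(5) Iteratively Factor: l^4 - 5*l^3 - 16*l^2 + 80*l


(1) = (b + 4)*(b^2 + 7*b + 12) = (b + 4)^2*(b + 3)
(2) = (u + 1)*(u^2 - 4*u + 3) = (u - 3)*(u + 1)*(u - 1)
(3) = (d - 3)*(d^2 - 2*d - 15) = (d - 5)*(d - 3)*(d + 3)
(4) = (c)*(c^2 - 5*c) = c*(c - 5)*(c)
(5) = (l)*(l^3 - 5*l^2 - 16*l + 80) = l*(l - 4)*(l^2 - l - 20) = l*(l - 5)*(l - 4)*(l + 4)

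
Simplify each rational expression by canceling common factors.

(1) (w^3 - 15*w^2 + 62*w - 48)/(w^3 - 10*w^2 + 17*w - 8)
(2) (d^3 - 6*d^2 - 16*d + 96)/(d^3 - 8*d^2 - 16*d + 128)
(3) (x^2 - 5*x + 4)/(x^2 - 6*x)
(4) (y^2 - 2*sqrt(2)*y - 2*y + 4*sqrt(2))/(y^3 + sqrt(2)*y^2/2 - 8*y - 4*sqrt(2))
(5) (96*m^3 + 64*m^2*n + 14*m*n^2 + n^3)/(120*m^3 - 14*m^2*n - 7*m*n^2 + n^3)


(1) = (w - 6)/(w - 1)
(2) = (d - 6)/(d - 8)
(3) = (x^2 - 5*x + 4)/(x^2 - 6*x)
(4) = (2*y - 4)/(2*y^2 + 5*sqrt(2)*y + 4)
(5) = (24*m^2 + 10*m*n + n^2)/(30*m^2 - 11*m*n + n^2)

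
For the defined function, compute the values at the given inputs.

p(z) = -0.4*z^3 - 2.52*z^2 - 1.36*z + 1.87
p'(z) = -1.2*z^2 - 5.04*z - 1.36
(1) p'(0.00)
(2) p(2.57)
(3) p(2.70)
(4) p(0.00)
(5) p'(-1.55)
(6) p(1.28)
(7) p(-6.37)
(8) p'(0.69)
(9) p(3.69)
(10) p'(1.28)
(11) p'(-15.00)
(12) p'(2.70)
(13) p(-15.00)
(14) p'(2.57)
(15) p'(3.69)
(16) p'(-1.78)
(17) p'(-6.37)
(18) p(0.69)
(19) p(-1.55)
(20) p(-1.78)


(1) = -1.36
(2) = -25.06
(3) = -28.05
(4) = 1.87
(5) = 3.57
(6) = -4.84
(7) = 11.67
(8) = -5.41
(9) = -57.56
(10) = -9.78
(11) = -195.76
(12) = -23.72
(13) = 805.27
(14) = -22.24
(15) = -36.30
(16) = 3.81
(17) = -17.95
(18) = -0.40
(19) = -0.59
(20) = -1.44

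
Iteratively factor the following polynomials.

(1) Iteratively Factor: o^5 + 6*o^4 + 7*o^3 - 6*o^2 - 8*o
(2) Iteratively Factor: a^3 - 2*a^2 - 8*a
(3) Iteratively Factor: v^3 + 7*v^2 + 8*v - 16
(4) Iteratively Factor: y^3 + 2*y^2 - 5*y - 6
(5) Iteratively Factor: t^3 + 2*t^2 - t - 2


(1) = (o + 4)*(o^4 + 2*o^3 - o^2 - 2*o) = (o + 1)*(o + 4)*(o^3 + o^2 - 2*o) = (o + 1)*(o + 2)*(o + 4)*(o^2 - o) = (o - 1)*(o + 1)*(o + 2)*(o + 4)*(o)
(2) = (a + 2)*(a^2 - 4*a) = (a - 4)*(a + 2)*(a)
(3) = (v - 1)*(v^2 + 8*v + 16) = (v - 1)*(v + 4)*(v + 4)
(4) = (y + 3)*(y^2 - y - 2) = (y + 1)*(y + 3)*(y - 2)
(5) = (t + 1)*(t^2 + t - 2) = (t + 1)*(t + 2)*(t - 1)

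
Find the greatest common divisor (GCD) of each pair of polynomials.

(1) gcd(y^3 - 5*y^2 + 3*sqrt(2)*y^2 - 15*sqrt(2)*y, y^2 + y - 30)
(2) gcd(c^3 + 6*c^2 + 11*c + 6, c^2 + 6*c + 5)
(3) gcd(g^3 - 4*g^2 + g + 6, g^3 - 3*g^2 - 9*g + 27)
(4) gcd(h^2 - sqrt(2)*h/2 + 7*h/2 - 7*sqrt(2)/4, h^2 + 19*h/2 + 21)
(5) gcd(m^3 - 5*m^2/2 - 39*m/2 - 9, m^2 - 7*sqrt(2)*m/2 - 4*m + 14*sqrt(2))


(1) = y - 5
(2) = gcd((c + 1)*(c + 2)*(c + 3), (c + 1)*(c + 5)) = c + 1
(3) = gcd((g - 3)*(g - 2)*(g + 1), (g - 3)^2*(g + 3)) = g - 3
(4) = gcd((h + 7/2)*(h - sqrt(2)/2), (h + 7/2)*(h + 6)) = h + 7/2
(5) = gcd((m - 6)*(m + 1/2)*(m + 3), (m - 4)*(m - 7*sqrt(2)/2)) = 1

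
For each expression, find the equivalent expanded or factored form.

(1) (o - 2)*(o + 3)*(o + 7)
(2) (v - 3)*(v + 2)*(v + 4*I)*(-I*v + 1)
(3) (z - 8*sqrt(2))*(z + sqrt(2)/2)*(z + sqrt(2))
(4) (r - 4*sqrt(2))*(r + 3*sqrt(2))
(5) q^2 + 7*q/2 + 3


(1) = o^3 + 8*o^2 + o - 42
(2) = -I*v^4 + 5*v^3 + I*v^3 - 5*v^2 + 10*I*v^2 - 30*v - 4*I*v - 24*I
(3) = z^3 - 13*sqrt(2)*z^2/2 - 23*z - 8*sqrt(2)
(4) = r^2 - sqrt(2)*r - 24
(5) = (q + 3/2)*(q + 2)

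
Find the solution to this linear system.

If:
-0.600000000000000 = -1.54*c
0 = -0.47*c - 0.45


Then:
No Solution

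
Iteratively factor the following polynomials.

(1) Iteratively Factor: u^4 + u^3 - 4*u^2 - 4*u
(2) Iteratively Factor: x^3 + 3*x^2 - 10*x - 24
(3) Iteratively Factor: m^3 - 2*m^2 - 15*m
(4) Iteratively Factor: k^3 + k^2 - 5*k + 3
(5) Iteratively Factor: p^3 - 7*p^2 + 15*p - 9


(1) = (u + 2)*(u^3 - u^2 - 2*u) = (u + 1)*(u + 2)*(u^2 - 2*u) = u*(u + 1)*(u + 2)*(u - 2)
(2) = (x + 4)*(x^2 - x - 6) = (x + 2)*(x + 4)*(x - 3)
(3) = (m - 5)*(m^2 + 3*m) = (m - 5)*(m + 3)*(m)
(4) = (k - 1)*(k^2 + 2*k - 3) = (k - 1)^2*(k + 3)
(5) = (p - 3)*(p^2 - 4*p + 3) = (p - 3)^2*(p - 1)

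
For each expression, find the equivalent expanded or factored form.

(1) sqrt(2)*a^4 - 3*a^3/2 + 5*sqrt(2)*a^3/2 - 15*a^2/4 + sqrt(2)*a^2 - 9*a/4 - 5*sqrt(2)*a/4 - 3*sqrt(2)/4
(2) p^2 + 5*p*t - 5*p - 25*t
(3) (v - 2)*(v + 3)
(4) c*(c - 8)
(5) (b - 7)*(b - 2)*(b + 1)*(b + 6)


(1) = (a + 1)*(a + 3/2)*(a - sqrt(2))*(sqrt(2)*a + 1/2)
(2) = (p - 5)*(p + 5*t)
(3) = v^2 + v - 6
(4) = c^2 - 8*c
(5) = b^4 - 2*b^3 - 43*b^2 + 44*b + 84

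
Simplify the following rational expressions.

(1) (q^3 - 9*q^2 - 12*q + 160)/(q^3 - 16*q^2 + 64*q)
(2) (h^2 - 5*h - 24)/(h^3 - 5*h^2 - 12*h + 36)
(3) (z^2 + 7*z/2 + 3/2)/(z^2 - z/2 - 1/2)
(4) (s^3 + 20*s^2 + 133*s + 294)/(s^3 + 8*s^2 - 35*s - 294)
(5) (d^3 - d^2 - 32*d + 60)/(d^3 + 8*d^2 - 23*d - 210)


(1) = (q^2 - q - 20)/(q^2 - 8*q)
(2) = (h - 8)/(h^2 - 8*h + 12)
(3) = (z + 3)/(z - 1)
(4) = (s + 6)/(s - 6)
(5) = (d - 2)/(d + 7)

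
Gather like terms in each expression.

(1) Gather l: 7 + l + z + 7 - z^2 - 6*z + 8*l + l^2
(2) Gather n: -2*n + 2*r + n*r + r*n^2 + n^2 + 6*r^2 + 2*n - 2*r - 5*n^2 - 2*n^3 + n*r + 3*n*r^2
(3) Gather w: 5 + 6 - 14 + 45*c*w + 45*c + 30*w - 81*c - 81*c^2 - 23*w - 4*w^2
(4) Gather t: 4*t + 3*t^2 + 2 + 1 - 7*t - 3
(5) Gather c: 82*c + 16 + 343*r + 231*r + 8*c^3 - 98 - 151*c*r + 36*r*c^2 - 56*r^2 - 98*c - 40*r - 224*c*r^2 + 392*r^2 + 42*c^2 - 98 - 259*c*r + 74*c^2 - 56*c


(1) = l^2 + 9*l - z^2 - 5*z + 14
(2) = -2*n^3 + n^2*(r - 4) + n*(3*r^2 + 2*r) + 6*r^2
(3) = -81*c^2 - 36*c - 4*w^2 + w*(45*c + 7) - 3
(4) = 3*t^2 - 3*t
(5) = 8*c^3 + c^2*(36*r + 116) + c*(-224*r^2 - 410*r - 72) + 336*r^2 + 534*r - 180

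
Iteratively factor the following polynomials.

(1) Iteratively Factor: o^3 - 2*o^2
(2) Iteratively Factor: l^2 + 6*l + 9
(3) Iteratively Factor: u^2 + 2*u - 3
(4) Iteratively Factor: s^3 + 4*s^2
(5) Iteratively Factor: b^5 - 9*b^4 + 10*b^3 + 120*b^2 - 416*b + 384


(1) = (o)*(o^2 - 2*o) = o^2*(o - 2)
(2) = (l + 3)*(l + 3)
(3) = (u - 1)*(u + 3)
(4) = (s + 4)*(s^2) = s*(s + 4)*(s)
(5) = (b + 4)*(b^4 - 13*b^3 + 62*b^2 - 128*b + 96) = (b - 4)*(b + 4)*(b^3 - 9*b^2 + 26*b - 24) = (b - 4)^2*(b + 4)*(b^2 - 5*b + 6) = (b - 4)^2*(b - 3)*(b + 4)*(b - 2)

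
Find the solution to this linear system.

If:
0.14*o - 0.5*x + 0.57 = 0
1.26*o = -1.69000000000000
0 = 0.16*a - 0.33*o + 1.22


Then:
a = -10.39
o = -1.34
x = 0.76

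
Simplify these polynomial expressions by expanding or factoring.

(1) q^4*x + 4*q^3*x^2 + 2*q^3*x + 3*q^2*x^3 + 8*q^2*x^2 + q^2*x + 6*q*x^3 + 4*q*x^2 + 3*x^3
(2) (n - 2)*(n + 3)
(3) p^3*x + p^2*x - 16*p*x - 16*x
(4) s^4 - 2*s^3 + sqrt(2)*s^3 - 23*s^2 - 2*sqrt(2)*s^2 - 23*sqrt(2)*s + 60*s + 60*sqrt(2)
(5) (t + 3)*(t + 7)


(1) = (q + 1)*(q + x)*(q + 3*x)*(q*x + x)
(2) = n^2 + n - 6
(3) = (p - 4)*(p + 4)*(p*x + x)
(4) = (s - 4)*(s - 3)*(s + 5)*(s + sqrt(2))
(5) = t^2 + 10*t + 21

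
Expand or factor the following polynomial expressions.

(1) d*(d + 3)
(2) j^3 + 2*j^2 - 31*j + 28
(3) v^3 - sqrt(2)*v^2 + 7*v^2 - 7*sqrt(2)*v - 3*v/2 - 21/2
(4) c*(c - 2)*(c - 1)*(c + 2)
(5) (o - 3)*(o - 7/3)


(1) = d^2 + 3*d
(2) = (j - 4)*(j - 1)*(j + 7)
(3) = (v + 7)*(v - 3*sqrt(2)/2)*(v + sqrt(2)/2)
(4) = c^4 - c^3 - 4*c^2 + 4*c
(5) = o^2 - 16*o/3 + 7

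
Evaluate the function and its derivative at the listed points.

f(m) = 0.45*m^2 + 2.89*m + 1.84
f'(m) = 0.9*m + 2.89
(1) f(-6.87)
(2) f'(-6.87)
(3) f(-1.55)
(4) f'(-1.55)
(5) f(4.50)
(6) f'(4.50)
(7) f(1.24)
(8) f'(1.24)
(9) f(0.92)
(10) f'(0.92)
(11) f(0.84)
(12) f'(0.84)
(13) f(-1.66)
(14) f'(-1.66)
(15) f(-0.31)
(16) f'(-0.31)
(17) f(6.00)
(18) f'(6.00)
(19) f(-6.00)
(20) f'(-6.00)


(1) = 3.22
(2) = -3.29
(3) = -1.56
(4) = 1.50
(5) = 23.96
(6) = 6.94
(7) = 6.12
(8) = 4.01
(9) = 4.88
(10) = 3.72
(11) = 4.59
(12) = 3.65
(13) = -1.72
(14) = 1.40
(15) = 0.99
(16) = 2.61
(17) = 35.38
(18) = 8.29
(19) = 0.70
(20) = -2.51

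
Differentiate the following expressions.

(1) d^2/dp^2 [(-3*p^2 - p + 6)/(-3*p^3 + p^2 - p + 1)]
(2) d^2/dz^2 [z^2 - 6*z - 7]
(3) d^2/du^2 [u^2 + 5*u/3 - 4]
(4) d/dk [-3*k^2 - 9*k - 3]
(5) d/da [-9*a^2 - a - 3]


(1) = 2*(27*p^6 + 27*p^5 - 360*p^4 + 208*p^3 - 63*p^2 - 39*p + 4)/(27*p^9 - 27*p^8 + 36*p^7 - 46*p^6 + 30*p^5 - 24*p^4 + 16*p^3 - 6*p^2 + 3*p - 1)
(2) = 2
(3) = 2
(4) = -6*k - 9
(5) = -18*a - 1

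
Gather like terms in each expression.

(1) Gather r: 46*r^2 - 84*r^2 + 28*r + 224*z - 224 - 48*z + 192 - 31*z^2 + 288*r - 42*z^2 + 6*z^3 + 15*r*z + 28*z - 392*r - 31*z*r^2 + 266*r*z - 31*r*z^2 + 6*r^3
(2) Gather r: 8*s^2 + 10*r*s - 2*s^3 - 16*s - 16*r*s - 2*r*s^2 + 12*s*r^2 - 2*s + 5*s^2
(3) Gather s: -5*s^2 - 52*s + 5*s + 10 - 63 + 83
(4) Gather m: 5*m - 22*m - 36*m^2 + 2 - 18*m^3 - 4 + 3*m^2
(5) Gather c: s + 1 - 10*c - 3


(1) = 6*r^3 + r^2*(-31*z - 38) + r*(-31*z^2 + 281*z - 76) + 6*z^3 - 73*z^2 + 204*z - 32
(2) = 12*r^2*s + r*(-2*s^2 - 6*s) - 2*s^3 + 13*s^2 - 18*s
(3) = -5*s^2 - 47*s + 30
(4) = -18*m^3 - 33*m^2 - 17*m - 2
(5) = -10*c + s - 2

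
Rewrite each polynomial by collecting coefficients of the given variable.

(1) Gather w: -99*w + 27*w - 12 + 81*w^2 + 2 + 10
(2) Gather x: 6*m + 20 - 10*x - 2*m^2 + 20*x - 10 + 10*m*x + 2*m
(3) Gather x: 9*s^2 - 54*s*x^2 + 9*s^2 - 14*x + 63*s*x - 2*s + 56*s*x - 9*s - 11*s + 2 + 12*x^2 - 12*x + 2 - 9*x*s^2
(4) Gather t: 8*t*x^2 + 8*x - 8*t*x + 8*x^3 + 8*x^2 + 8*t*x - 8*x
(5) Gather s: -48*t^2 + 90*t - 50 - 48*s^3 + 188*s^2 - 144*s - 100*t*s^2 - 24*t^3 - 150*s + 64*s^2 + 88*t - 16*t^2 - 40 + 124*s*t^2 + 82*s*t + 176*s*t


(1) = 81*w^2 - 72*w
(2) = -2*m^2 + 8*m + x*(10*m + 10) + 10
(3) = 18*s^2 - 22*s + x^2*(12 - 54*s) + x*(-9*s^2 + 119*s - 26) + 4
(4) = 8*t*x^2 + 8*x^3 + 8*x^2
(5) = -48*s^3 + s^2*(252 - 100*t) + s*(124*t^2 + 258*t - 294) - 24*t^3 - 64*t^2 + 178*t - 90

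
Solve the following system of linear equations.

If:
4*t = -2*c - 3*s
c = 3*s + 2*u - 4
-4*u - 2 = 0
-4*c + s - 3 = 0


Then:
c = -4/11
s = 17/11
t = -43/44
u = -1/2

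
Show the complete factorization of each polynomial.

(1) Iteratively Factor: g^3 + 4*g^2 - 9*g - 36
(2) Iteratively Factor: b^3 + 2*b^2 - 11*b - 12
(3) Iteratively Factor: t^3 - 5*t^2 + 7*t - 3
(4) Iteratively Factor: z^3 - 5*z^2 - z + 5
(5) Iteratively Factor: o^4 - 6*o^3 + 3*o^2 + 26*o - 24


(1) = (g + 3)*(g^2 + g - 12) = (g - 3)*(g + 3)*(g + 4)
(2) = (b + 4)*(b^2 - 2*b - 3) = (b - 3)*(b + 4)*(b + 1)
(3) = (t - 1)*(t^2 - 4*t + 3) = (t - 3)*(t - 1)*(t - 1)
(4) = (z - 5)*(z^2 - 1) = (z - 5)*(z + 1)*(z - 1)
(5) = (o + 2)*(o^3 - 8*o^2 + 19*o - 12) = (o - 4)*(o + 2)*(o^2 - 4*o + 3) = (o - 4)*(o - 3)*(o + 2)*(o - 1)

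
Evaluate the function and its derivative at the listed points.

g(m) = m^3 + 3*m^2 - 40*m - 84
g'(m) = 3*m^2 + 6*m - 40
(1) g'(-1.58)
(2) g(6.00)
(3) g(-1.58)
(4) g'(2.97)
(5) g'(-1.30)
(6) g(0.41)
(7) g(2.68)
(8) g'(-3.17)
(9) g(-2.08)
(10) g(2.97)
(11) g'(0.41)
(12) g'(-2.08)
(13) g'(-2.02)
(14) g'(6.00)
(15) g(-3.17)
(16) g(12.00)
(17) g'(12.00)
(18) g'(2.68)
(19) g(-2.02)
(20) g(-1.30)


(1) = -41.99
(2) = 0.00
(3) = -17.26
(4) = 4.28
(5) = -42.73
(6) = -99.83
(7) = -150.40
(8) = -28.87
(9) = 3.18
(10) = -150.14
(11) = -37.04
(12) = -39.50
(13) = -39.88
(14) = 104.00
(15) = 41.09
(16) = 1596.00
(17) = 464.00
(18) = -2.37
(19) = 0.80
(20) = -29.13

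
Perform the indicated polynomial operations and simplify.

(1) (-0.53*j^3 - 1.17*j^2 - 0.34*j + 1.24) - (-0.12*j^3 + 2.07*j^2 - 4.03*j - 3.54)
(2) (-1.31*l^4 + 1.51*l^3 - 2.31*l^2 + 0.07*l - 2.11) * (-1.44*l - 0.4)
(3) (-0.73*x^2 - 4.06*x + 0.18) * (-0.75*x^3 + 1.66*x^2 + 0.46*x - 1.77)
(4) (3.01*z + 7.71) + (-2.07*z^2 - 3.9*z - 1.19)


(1) = -0.41*j^3 - 3.24*j^2 + 3.69*j + 4.78
(2) = 1.8864*l^5 - 1.6504*l^4 + 2.7224*l^3 + 0.8232*l^2 + 3.0104*l + 0.844
(3) = 0.5475*x^5 + 1.8332*x^4 - 7.2104*x^3 - 0.2767*x^2 + 7.269*x - 0.3186
(4) = -2.07*z^2 - 0.89*z + 6.52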